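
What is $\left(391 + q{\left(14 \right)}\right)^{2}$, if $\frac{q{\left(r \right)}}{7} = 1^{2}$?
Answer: $158404$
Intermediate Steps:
$q{\left(r \right)} = 7$ ($q{\left(r \right)} = 7 \cdot 1^{2} = 7 \cdot 1 = 7$)
$\left(391 + q{\left(14 \right)}\right)^{2} = \left(391 + 7\right)^{2} = 398^{2} = 158404$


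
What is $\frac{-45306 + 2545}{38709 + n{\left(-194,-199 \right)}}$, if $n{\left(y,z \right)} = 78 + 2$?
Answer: $- \frac{42761}{38789} \approx -1.1024$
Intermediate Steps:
$n{\left(y,z \right)} = 80$
$\frac{-45306 + 2545}{38709 + n{\left(-194,-199 \right)}} = \frac{-45306 + 2545}{38709 + 80} = - \frac{42761}{38789}$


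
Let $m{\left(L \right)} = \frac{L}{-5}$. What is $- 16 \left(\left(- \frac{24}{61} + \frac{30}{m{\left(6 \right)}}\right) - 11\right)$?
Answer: $\frac{35520}{61} \approx 582.29$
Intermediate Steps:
$m{\left(L \right)} = - \frac{L}{5}$ ($m{\left(L \right)} = L \left(- \frac{1}{5}\right) = - \frac{L}{5}$)
$- 16 \left(\left(- \frac{24}{61} + \frac{30}{m{\left(6 \right)}}\right) - 11\right) = - 16 \left(\left(- \frac{24}{61} + \frac{30}{\left(- \frac{1}{5}\right) 6}\right) - 11\right) = - 16 \left(\left(\left(-24\right) \frac{1}{61} + \frac{30}{- \frac{6}{5}}\right) - 11\right) = - 16 \left(\left(- \frac{24}{61} + 30 \left(- \frac{5}{6}\right)\right) - 11\right) = - 16 \left(\left(- \frac{24}{61} - 25\right) - 11\right) = - 16 \left(- \frac{1549}{61} - 11\right) = \left(-16\right) \left(- \frac{2220}{61}\right) = \frac{35520}{61}$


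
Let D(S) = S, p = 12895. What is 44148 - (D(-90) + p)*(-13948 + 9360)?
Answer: 58793488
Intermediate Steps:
44148 - (D(-90) + p)*(-13948 + 9360) = 44148 - (-90 + 12895)*(-13948 + 9360) = 44148 - 12805*(-4588) = 44148 - 1*(-58749340) = 44148 + 58749340 = 58793488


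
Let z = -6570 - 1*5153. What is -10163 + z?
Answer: -21886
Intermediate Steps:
z = -11723 (z = -6570 - 5153 = -11723)
-10163 + z = -10163 - 11723 = -21886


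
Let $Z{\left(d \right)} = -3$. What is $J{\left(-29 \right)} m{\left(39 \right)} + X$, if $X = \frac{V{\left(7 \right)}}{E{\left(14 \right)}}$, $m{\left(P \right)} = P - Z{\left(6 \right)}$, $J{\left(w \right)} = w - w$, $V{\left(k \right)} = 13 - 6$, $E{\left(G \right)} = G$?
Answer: $\frac{1}{2} \approx 0.5$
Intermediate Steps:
$V{\left(k \right)} = 7$
$J{\left(w \right)} = 0$
$m{\left(P \right)} = 3 + P$ ($m{\left(P \right)} = P - -3 = P + 3 = 3 + P$)
$X = \frac{1}{2}$ ($X = \frac{7}{14} = 7 \cdot \frac{1}{14} = \frac{1}{2} \approx 0.5$)
$J{\left(-29 \right)} m{\left(39 \right)} + X = 0 \left(3 + 39\right) + \frac{1}{2} = 0 \cdot 42 + \frac{1}{2} = 0 + \frac{1}{2} = \frac{1}{2}$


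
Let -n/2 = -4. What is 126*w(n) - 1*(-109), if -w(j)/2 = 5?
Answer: -1151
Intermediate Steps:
n = 8 (n = -2*(-4) = 8)
w(j) = -10 (w(j) = -2*5 = -10)
126*w(n) - 1*(-109) = 126*(-10) - 1*(-109) = -1260 + 109 = -1151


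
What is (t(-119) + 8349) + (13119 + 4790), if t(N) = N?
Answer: 26139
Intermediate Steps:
(t(-119) + 8349) + (13119 + 4790) = (-119 + 8349) + (13119 + 4790) = 8230 + 17909 = 26139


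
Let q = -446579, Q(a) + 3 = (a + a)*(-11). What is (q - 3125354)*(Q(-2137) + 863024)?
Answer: -3250584047655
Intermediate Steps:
Q(a) = -3 - 22*a (Q(a) = -3 + (a + a)*(-11) = -3 + (2*a)*(-11) = -3 - 22*a)
(q - 3125354)*(Q(-2137) + 863024) = (-446579 - 3125354)*((-3 - 22*(-2137)) + 863024) = -3571933*((-3 + 47014) + 863024) = -3571933*(47011 + 863024) = -3571933*910035 = -3250584047655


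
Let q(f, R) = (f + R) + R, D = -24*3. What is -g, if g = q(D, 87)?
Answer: -102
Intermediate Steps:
D = -72
q(f, R) = f + 2*R (q(f, R) = (R + f) + R = f + 2*R)
g = 102 (g = -72 + 2*87 = -72 + 174 = 102)
-g = -1*102 = -102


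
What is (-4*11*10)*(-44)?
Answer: 19360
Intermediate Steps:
(-4*11*10)*(-44) = -44*10*(-44) = -440*(-44) = 19360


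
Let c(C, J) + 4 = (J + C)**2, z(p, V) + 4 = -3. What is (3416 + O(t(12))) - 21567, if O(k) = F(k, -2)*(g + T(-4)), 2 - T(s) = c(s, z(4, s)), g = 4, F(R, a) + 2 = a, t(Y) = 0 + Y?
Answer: -17707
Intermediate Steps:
z(p, V) = -7 (z(p, V) = -4 - 3 = -7)
t(Y) = Y
F(R, a) = -2 + a
c(C, J) = -4 + (C + J)**2 (c(C, J) = -4 + (J + C)**2 = -4 + (C + J)**2)
T(s) = 6 - (-7 + s)**2 (T(s) = 2 - (-4 + (s - 7)**2) = 2 - (-4 + (-7 + s)**2) = 2 + (4 - (-7 + s)**2) = 6 - (-7 + s)**2)
O(k) = 444 (O(k) = (-2 - 2)*(4 + (6 - (-7 - 4)**2)) = -4*(4 + (6 - 1*(-11)**2)) = -4*(4 + (6 - 1*121)) = -4*(4 + (6 - 121)) = -4*(4 - 115) = -4*(-111) = 444)
(3416 + O(t(12))) - 21567 = (3416 + 444) - 21567 = 3860 - 21567 = -17707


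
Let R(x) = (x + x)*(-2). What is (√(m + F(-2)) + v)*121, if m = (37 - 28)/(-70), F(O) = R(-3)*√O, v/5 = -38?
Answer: -22990 + 121*√(-630 + 58800*I*√2)/70 ≈ -22639.0 + 353.8*I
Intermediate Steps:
v = -190 (v = 5*(-38) = -190)
R(x) = -4*x (R(x) = (2*x)*(-2) = -4*x)
F(O) = 12*√O (F(O) = (-4*(-3))*√O = 12*√O)
m = -9/70 (m = 9*(-1/70) = -9/70 ≈ -0.12857)
(√(m + F(-2)) + v)*121 = (√(-9/70 + 12*√(-2)) - 190)*121 = (√(-9/70 + 12*(I*√2)) - 190)*121 = (√(-9/70 + 12*I*√2) - 190)*121 = (-190 + √(-9/70 + 12*I*√2))*121 = -22990 + 121*√(-9/70 + 12*I*√2)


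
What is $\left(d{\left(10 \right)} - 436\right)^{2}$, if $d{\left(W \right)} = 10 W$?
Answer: $112896$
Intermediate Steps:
$\left(d{\left(10 \right)} - 436\right)^{2} = \left(10 \cdot 10 - 436\right)^{2} = \left(100 - 436\right)^{2} = \left(-336\right)^{2} = 112896$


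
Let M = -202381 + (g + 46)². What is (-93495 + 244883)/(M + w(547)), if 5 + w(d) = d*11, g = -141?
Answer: -37847/46836 ≈ -0.80807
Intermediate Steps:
w(d) = -5 + 11*d (w(d) = -5 + d*11 = -5 + 11*d)
M = -193356 (M = -202381 + (-141 + 46)² = -202381 + (-95)² = -202381 + 9025 = -193356)
(-93495 + 244883)/(M + w(547)) = (-93495 + 244883)/(-193356 + (-5 + 11*547)) = 151388/(-193356 + (-5 + 6017)) = 151388/(-193356 + 6012) = 151388/(-187344) = 151388*(-1/187344) = -37847/46836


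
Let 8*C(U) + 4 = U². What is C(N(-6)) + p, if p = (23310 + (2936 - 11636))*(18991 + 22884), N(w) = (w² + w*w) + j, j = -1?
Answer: 4894355037/8 ≈ 6.1179e+8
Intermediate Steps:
N(w) = -1 + 2*w² (N(w) = (w² + w*w) - 1 = (w² + w²) - 1 = 2*w² - 1 = -1 + 2*w²)
C(U) = -½ + U²/8
p = 611793750 (p = (23310 - 8700)*41875 = 14610*41875 = 611793750)
C(N(-6)) + p = (-½ + (-1 + 2*(-6)²)²/8) + 611793750 = (-½ + (-1 + 2*36)²/8) + 611793750 = (-½ + (-1 + 72)²/8) + 611793750 = (-½ + (⅛)*71²) + 611793750 = (-½ + (⅛)*5041) + 611793750 = (-½ + 5041/8) + 611793750 = 5037/8 + 611793750 = 4894355037/8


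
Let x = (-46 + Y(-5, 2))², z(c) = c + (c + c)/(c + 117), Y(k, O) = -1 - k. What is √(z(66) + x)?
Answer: √6812114/61 ≈ 42.787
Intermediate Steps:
z(c) = c + 2*c/(117 + c) (z(c) = c + (2*c)/(117 + c) = c + 2*c/(117 + c))
x = 1764 (x = (-46 + (-1 - 1*(-5)))² = (-46 + (-1 + 5))² = (-46 + 4)² = (-42)² = 1764)
√(z(66) + x) = √(66*(119 + 66)/(117 + 66) + 1764) = √(66*185/183 + 1764) = √(66*(1/183)*185 + 1764) = √(4070/61 + 1764) = √(111674/61) = √6812114/61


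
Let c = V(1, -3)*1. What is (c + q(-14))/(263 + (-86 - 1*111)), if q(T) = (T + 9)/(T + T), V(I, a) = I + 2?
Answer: 89/1848 ≈ 0.048160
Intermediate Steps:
V(I, a) = 2 + I
q(T) = (9 + T)/(2*T) (q(T) = (9 + T)/((2*T)) = (9 + T)*(1/(2*T)) = (9 + T)/(2*T))
c = 3 (c = (2 + 1)*1 = 3*1 = 3)
(c + q(-14))/(263 + (-86 - 1*111)) = (3 + (½)*(9 - 14)/(-14))/(263 + (-86 - 1*111)) = (3 + (½)*(-1/14)*(-5))/(263 + (-86 - 111)) = (3 + 5/28)/(263 - 197) = (89/28)/66 = (89/28)*(1/66) = 89/1848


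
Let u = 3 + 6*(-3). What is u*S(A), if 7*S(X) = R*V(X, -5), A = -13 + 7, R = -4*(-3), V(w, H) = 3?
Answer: -540/7 ≈ -77.143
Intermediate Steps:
u = -15 (u = 3 - 18 = -15)
R = 12
A = -6
S(X) = 36/7 (S(X) = (12*3)/7 = (⅐)*36 = 36/7)
u*S(A) = -15*36/7 = -540/7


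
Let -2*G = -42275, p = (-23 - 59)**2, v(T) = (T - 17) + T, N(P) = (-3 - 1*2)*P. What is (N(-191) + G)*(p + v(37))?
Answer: 299618485/2 ≈ 1.4981e+8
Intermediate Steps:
N(P) = -5*P (N(P) = (-3 - 2)*P = -5*P)
v(T) = -17 + 2*T (v(T) = (-17 + T) + T = -17 + 2*T)
p = 6724 (p = (-82)**2 = 6724)
G = 42275/2 (G = -1/2*(-42275) = 42275/2 ≈ 21138.)
(N(-191) + G)*(p + v(37)) = (-5*(-191) + 42275/2)*(6724 + (-17 + 2*37)) = (955 + 42275/2)*(6724 + (-17 + 74)) = 44185*(6724 + 57)/2 = (44185/2)*6781 = 299618485/2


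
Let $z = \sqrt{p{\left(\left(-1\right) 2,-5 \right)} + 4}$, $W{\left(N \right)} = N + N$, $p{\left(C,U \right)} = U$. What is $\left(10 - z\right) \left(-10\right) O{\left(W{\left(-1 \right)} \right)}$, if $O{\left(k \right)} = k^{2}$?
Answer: $-400 + 40 i \approx -400.0 + 40.0 i$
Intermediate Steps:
$W{\left(N \right)} = 2 N$
$z = i$ ($z = \sqrt{-5 + 4} = \sqrt{-1} = i \approx 1.0 i$)
$\left(10 - z\right) \left(-10\right) O{\left(W{\left(-1 \right)} \right)} = \left(10 - i\right) \left(-10\right) \left(2 \left(-1\right)\right)^{2} = \left(-100 + 10 i\right) \left(-2\right)^{2} = \left(-100 + 10 i\right) 4 = -400 + 40 i$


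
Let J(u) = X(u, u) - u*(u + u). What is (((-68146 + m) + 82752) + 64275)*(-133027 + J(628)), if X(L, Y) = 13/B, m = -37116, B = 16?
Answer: -615979747855/16 ≈ -3.8499e+10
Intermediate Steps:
X(L, Y) = 13/16
J(u) = 13/16 - 2*u² (J(u) = 13/16 - u*(u + u) = 13/16 - u*2*u = 13/16 - 2*u²)
(((-68146 + m) + 82752) + 64275)*(-133027 + J(628)) = (((-68146 - 37116) + 82752) + 64275)*(-133027 + (13/16 - 2*628²)) = ((-105262 + 82752) + 64275)*(-133027 + (13/16 - 2*394384)) = (-22510 + 64275)*(-133027 + (13/16 - 788768)) = 41765*(-133027 - 12620275/16) = 41765*(-14748707/16) = -615979747855/16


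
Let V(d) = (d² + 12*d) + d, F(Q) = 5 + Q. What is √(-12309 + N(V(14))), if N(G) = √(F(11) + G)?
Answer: √(-12309 + √394) ≈ 110.86*I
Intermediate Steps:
V(d) = d² + 13*d
N(G) = √(16 + G) (N(G) = √((5 + 11) + G) = √(16 + G))
√(-12309 + N(V(14))) = √(-12309 + √(16 + 14*(13 + 14))) = √(-12309 + √(16 + 14*27)) = √(-12309 + √(16 + 378)) = √(-12309 + √394)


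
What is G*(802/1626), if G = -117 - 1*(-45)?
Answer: -9624/271 ≈ -35.513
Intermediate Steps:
G = -72 (G = -117 + 45 = -72)
G*(802/1626) = -57744/1626 = -72*401/813 = -9624/271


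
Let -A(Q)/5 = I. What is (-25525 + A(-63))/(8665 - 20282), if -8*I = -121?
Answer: 204805/92936 ≈ 2.2037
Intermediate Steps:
I = 121/8 (I = -1/8*(-121) = 121/8 ≈ 15.125)
A(Q) = -605/8 (A(Q) = -5*121/8 = -605/8)
(-25525 + A(-63))/(8665 - 20282) = (-25525 - 605/8)/(8665 - 20282) = -204805/8/(-11617) = -204805/8*(-1/11617) = 204805/92936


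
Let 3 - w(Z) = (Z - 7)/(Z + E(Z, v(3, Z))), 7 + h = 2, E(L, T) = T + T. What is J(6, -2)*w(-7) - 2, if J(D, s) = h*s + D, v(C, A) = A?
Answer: 106/3 ≈ 35.333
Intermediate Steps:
E(L, T) = 2*T
h = -5 (h = -7 + 2 = -5)
w(Z) = 3 - (-7 + Z)/(3*Z) (w(Z) = 3 - (Z - 7)/(Z + 2*Z) = 3 - (-7 + Z)/(3*Z))
J(D, s) = D - 5*s (J(D, s) = -5*s + D = D - 5*s)
J(6, -2)*w(-7) - 2 = (6 - 5*(-2))*((⅓)*(7 + 8*(-7))/(-7)) - 2 = (6 + 10)*((⅓)*(-⅐)*(7 - 56)) - 2 = 16*((⅓)*(-⅐)*(-49)) - 2 = 16*(7/3) - 2 = 112/3 - 2 = 106/3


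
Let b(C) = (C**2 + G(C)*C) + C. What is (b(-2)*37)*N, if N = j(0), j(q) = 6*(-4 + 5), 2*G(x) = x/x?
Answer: 222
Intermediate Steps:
G(x) = 1/2 (G(x) = (x/x)/2 = (1/2)*1 = 1/2)
j(q) = 6 (j(q) = 6*1 = 6)
N = 6
b(C) = C**2 + 3*C/2 (b(C) = (C**2 + C/2) + C = C**2 + 3*C/2)
(b(-2)*37)*N = (((1/2)*(-2)*(3 + 2*(-2)))*37)*6 = (((1/2)*(-2)*(3 - 4))*37)*6 = (((1/2)*(-2)*(-1))*37)*6 = (1*37)*6 = 37*6 = 222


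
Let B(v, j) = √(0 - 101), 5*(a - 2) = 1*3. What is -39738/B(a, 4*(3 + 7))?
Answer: 39738*I*√101/101 ≈ 3954.1*I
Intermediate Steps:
a = 13/5 (a = 2 + (1*3)/5 = 2 + (⅕)*3 = 2 + ⅗ = 13/5 ≈ 2.6000)
B(v, j) = I*√101 (B(v, j) = √(-101) = I*√101)
-39738/B(a, 4*(3 + 7)) = -39738*(-I*√101/101) = -(-39738)*I*√101/101 = 39738*I*√101/101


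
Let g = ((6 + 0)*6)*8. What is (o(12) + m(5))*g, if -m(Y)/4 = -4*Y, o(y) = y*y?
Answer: 64512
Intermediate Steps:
o(y) = y²
g = 288 (g = (6*6)*8 = 36*8 = 288)
m(Y) = 16*Y (m(Y) = -(-16)*Y = 16*Y)
(o(12) + m(5))*g = (12² + 16*5)*288 = (144 + 80)*288 = 224*288 = 64512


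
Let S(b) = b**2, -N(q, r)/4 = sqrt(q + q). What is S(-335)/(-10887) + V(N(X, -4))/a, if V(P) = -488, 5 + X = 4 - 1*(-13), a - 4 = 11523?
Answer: -1298930431/125494449 ≈ -10.350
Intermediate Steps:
a = 11527 (a = 4 + 11523 = 11527)
X = 12 (X = -5 + (4 - 1*(-13)) = -5 + (4 + 13) = -5 + 17 = 12)
N(q, r) = -4*sqrt(2)*sqrt(q) (N(q, r) = -4*sqrt(q + q) = -4*sqrt(2)*sqrt(q))
S(-335)/(-10887) + V(N(X, -4))/a = (-335)**2/(-10887) - 488/11527 = 112225*(-1/10887) - 488*1/11527 = -112225/10887 - 488/11527 = -1298930431/125494449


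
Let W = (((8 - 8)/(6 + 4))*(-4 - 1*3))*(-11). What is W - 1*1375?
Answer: -1375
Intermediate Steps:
W = 0 (W = ((0/10)*(-4 - 3))*(-11) = ((0*(1/10))*(-7))*(-11) = (0*(-7))*(-11) = 0*(-11) = 0)
W - 1*1375 = 0 - 1*1375 = 0 - 1375 = -1375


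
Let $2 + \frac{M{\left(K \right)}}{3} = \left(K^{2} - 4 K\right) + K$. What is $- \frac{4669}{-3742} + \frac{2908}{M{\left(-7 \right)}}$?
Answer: $\frac{2958553}{190842} \approx 15.503$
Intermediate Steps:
$M{\left(K \right)} = -6 - 9 K + 3 K^{2}$ ($M{\left(K \right)} = -6 + 3 \left(\left(K^{2} - 4 K\right) + K\right) = -6 + 3 \left(K^{2} - 3 K\right) = -6 + \left(- 9 K + 3 K^{2}\right) = -6 - 9 K + 3 K^{2}$)
$- \frac{4669}{-3742} + \frac{2908}{M{\left(-7 \right)}} = - \frac{4669}{-3742} + \frac{2908}{-6 - -63 + 3 \left(-7\right)^{2}} = \left(-4669\right) \left(- \frac{1}{3742}\right) + \frac{2908}{-6 + 63 + 3 \cdot 49} = \frac{4669}{3742} + \frac{2908}{-6 + 63 + 147} = \frac{4669}{3742} + \frac{2908}{204} = \frac{4669}{3742} + 2908 \cdot \frac{1}{204} = \frac{4669}{3742} + \frac{727}{51} = \frac{2958553}{190842}$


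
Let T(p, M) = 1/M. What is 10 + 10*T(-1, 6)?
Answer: 35/3 ≈ 11.667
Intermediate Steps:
10 + 10*T(-1, 6) = 10 + 10/6 = 10 + 10*(⅙) = 10 + 5/3 = 35/3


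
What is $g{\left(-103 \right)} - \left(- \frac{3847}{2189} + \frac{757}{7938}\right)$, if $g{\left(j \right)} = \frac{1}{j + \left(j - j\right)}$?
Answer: $\frac{2957306257}{1789757046} \approx 1.6524$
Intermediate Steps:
$g{\left(j \right)} = \frac{1}{j}$ ($g{\left(j \right)} = \frac{1}{j + 0} = \frac{1}{j}$)
$g{\left(-103 \right)} - \left(- \frac{3847}{2189} + \frac{757}{7938}\right) = \frac{1}{-103} - \left(- \frac{3847}{2189} + \frac{757}{7938}\right) = - \frac{1}{103} - - \frac{28880413}{17376282} = - \frac{1}{103} + \left(\frac{3847}{2189} - \frac{757}{7938}\right) = - \frac{1}{103} + \frac{28880413}{17376282} = \frac{2957306257}{1789757046}$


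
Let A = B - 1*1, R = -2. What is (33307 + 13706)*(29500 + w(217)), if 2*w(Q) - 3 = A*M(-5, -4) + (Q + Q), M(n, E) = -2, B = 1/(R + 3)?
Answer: 2794311681/2 ≈ 1.3972e+9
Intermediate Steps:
B = 1 (B = 1/(-2 + 3) = 1/1 = 1)
A = 0 (A = 1 - 1*1 = 1 - 1 = 0)
w(Q) = 3/2 + Q (w(Q) = 3/2 + (0*(-2) + (Q + Q))/2 = 3/2 + (0 + 2*Q)/2 = 3/2 + (2*Q)/2 = 3/2 + Q)
(33307 + 13706)*(29500 + w(217)) = (33307 + 13706)*(29500 + (3/2 + 217)) = 47013*(29500 + 437/2) = 47013*(59437/2) = 2794311681/2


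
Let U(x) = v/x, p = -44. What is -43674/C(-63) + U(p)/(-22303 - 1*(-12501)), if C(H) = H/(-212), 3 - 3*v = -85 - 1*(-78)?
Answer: -665541214589/4528524 ≈ -1.4697e+5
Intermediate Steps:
v = 10/3 (v = 1 - (-85 - 1*(-78))/3 = 1 - (-85 + 78)/3 = 1 - ⅓*(-7) = 1 + 7/3 = 10/3 ≈ 3.3333)
C(H) = -H/212 (C(H) = H*(-1/212) = -H/212)
U(x) = 10/(3*x)
-43674/C(-63) + U(p)/(-22303 - 1*(-12501)) = -43674/((-1/212*(-63))) + ((10/3)/(-44))/(-22303 - 1*(-12501)) = -43674/63/212 + ((10/3)*(-1/44))/(-22303 + 12501) = -43674*212/63 - 5/66/(-9802) = -3086296/21 - 5/66*(-1/9802) = -3086296/21 + 5/646932 = -665541214589/4528524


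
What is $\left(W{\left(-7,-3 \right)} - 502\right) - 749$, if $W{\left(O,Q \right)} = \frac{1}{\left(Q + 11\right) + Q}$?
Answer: $- \frac{6254}{5} \approx -1250.8$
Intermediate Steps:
$W{\left(O,Q \right)} = \frac{1}{11 + 2 Q}$ ($W{\left(O,Q \right)} = \frac{1}{\left(11 + Q\right) + Q} = \frac{1}{11 + 2 Q}$)
$\left(W{\left(-7,-3 \right)} - 502\right) - 749 = \left(\frac{1}{11 + 2 \left(-3\right)} - 502\right) - 749 = \left(\frac{1}{11 - 6} - 502\right) - 749 = \left(\frac{1}{5} - 502\right) - 749 = - \frac{2509}{5} - 749 = - \frac{6254}{5}$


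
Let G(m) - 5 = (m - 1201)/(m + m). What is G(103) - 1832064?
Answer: -188702626/103 ≈ -1.8321e+6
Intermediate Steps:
G(m) = 5 + (-1201 + m)/(2*m) (G(m) = 5 + (m - 1201)/(m + m) = 5 + (-1201 + m)/((2*m)) = 5 + (-1201 + m)*(1/(2*m)) = 5 + (-1201 + m)/(2*m))
G(103) - 1832064 = (½)*(-1201 + 11*103)/103 - 1832064 = (½)*(1/103)*(-1201 + 1133) - 1832064 = (½)*(1/103)*(-68) - 1832064 = -34/103 - 1832064 = -188702626/103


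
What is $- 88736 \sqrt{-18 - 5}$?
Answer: $- 88736 i \sqrt{23} \approx - 4.2556 \cdot 10^{5} i$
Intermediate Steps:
$- 88736 \sqrt{-18 - 5} = - 88736 \sqrt{-23} = - 88736 i \sqrt{23}$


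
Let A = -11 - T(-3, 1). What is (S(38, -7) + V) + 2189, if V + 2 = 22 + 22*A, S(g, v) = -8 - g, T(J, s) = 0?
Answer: 1921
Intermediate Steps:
A = -11 (A = -11 - 1*0 = -11 + 0 = -11)
V = -222 (V = -2 + (22 + 22*(-11)) = -2 + (22 - 242) = -2 - 220 = -222)
(S(38, -7) + V) + 2189 = ((-8 - 1*38) - 222) + 2189 = ((-8 - 38) - 222) + 2189 = (-46 - 222) + 2189 = -268 + 2189 = 1921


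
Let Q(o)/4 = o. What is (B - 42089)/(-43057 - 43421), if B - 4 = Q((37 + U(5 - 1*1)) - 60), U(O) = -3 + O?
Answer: 42173/86478 ≈ 0.48767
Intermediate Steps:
Q(o) = 4*o
B = -84 (B = 4 + 4*((37 + (-3 + (5 - 1*1))) - 60) = 4 + 4*((37 + (-3 + (5 - 1))) - 60) = 4 + 4*((37 + (-3 + 4)) - 60) = 4 + 4*((37 + 1) - 60) = 4 + 4*(38 - 60) = 4 + 4*(-22) = 4 - 88 = -84)
(B - 42089)/(-43057 - 43421) = (-84 - 42089)/(-43057 - 43421) = -42173/(-86478) = -42173*(-1/86478) = 42173/86478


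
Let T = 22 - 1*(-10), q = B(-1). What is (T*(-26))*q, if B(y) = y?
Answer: 832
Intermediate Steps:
q = -1
T = 32 (T = 22 + 10 = 32)
(T*(-26))*q = (32*(-26))*(-1) = -832*(-1) = 832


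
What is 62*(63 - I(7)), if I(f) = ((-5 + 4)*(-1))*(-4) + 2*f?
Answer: 3286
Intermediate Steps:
I(f) = -4 + 2*f (I(f) = -1*(-1)*(-4) + 2*f = 1*(-4) + 2*f = -4 + 2*f)
62*(63 - I(7)) = 62*(63 - (-4 + 2*7)) = 62*(63 - (-4 + 14)) = 62*(63 - 1*10) = 62*(63 - 10) = 62*53 = 3286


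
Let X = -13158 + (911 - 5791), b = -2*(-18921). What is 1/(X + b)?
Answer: 1/19804 ≈ 5.0495e-5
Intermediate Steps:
b = 37842
X = -18038 (X = -13158 - 4880 = -18038)
1/(X + b) = 1/(-18038 + 37842) = 1/19804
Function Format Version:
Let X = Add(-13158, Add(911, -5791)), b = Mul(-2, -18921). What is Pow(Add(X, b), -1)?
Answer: Rational(1, 19804) ≈ 5.0495e-5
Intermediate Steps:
b = 37842
X = -18038 (X = Add(-13158, -4880) = -18038)
Pow(Add(X, b), -1) = Pow(Add(-18038, 37842), -1) = Pow(19804, -1) = Rational(1, 19804)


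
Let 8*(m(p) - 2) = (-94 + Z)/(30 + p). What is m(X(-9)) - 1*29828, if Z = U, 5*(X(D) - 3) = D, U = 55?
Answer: -954437/32 ≈ -29826.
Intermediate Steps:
X(D) = 3 + D/5
Z = 55
m(p) = 2 - 39/(8*(30 + p)) (m(p) = 2 + ((-94 + 55)/(30 + p))/8 = 2 + (-39/(30 + p))/8 = 2 - 39/(8*(30 + p)))
m(X(-9)) - 1*29828 = (441 + 16*(3 + (⅕)*(-9)))/(8*(30 + (3 + (⅕)*(-9)))) - 1*29828 = (441 + 16*(3 - 9/5))/(8*(30 + (3 - 9/5))) - 29828 = (441 + 16*(6/5))/(8*(30 + 6/5)) - 29828 = (441 + 96/5)/(8*(156/5)) - 29828 = (⅛)*(5/156)*(2301/5) - 29828 = 59/32 - 29828 = -954437/32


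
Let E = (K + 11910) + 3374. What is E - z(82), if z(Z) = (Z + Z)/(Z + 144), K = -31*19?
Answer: 1660453/113 ≈ 14694.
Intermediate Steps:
K = -589
z(Z) = 2*Z/(144 + Z) (z(Z) = (2*Z)/(144 + Z) = 2*Z/(144 + Z))
E = 14695 (E = (-589 + 11910) + 3374 = 11321 + 3374 = 14695)
E - z(82) = 14695 - 2*82/(144 + 82) = 14695 - 2*82/226 = 14695 - 1*82/113 = 14695 - 82/113 = 1660453/113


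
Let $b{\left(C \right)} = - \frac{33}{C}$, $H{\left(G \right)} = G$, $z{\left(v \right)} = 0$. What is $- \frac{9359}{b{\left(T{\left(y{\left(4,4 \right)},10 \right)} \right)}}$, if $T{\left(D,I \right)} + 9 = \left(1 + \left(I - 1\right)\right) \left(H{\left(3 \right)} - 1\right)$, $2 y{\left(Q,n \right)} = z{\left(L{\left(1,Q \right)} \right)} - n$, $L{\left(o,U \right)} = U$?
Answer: $\frac{9359}{3} \approx 3119.7$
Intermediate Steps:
$y{\left(Q,n \right)} = - \frac{n}{2}$ ($y{\left(Q,n \right)} = \frac{0 - n}{2} = \frac{\left(-1\right) n}{2} = - \frac{n}{2}$)
$T{\left(D,I \right)} = -9 + 2 I$ ($T{\left(D,I \right)} = -9 + \left(1 + \left(I - 1\right)\right) \left(3 - 1\right) = -9 + \left(1 + \left(I - 1\right)\right) 2 = -9 + \left(1 + \left(-1 + I\right)\right) 2 = -9 + I 2 = -9 + 2 I$)
$- \frac{9359}{b{\left(T{\left(y{\left(4,4 \right)},10 \right)} \right)}} = - \frac{9359}{\left(-33\right) \frac{1}{-9 + 2 \cdot 10}} = - \frac{9359}{\left(-33\right) \frac{1}{-9 + 20}} = - \frac{9359}{\left(-33\right) \frac{1}{11}} = - \frac{9359}{-3} = \left(-9359\right) \left(- \frac{1}{3}\right) = \frac{9359}{3}$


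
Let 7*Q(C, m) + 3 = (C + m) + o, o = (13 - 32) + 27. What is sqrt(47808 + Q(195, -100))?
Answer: 2*sqrt(585823)/7 ≈ 218.68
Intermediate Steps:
o = 8 (o = -19 + 27 = 8)
Q(C, m) = 5/7 + C/7 + m/7 (Q(C, m) = -3/7 + ((C + m) + 8)/7 = -3/7 + (8 + C + m)/7 = -3/7 + (8/7 + C/7 + m/7) = 5/7 + C/7 + m/7)
sqrt(47808 + Q(195, -100)) = sqrt(47808 + (5/7 + (1/7)*195 + (1/7)*(-100))) = sqrt(47808 + (5/7 + 195/7 - 100/7)) = sqrt(47808 + 100/7) = sqrt(334756/7) = 2*sqrt(585823)/7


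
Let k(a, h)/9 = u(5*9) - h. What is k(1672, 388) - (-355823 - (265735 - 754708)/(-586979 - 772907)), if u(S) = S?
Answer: 479681237069/1359886 ≈ 3.5274e+5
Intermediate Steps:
k(a, h) = 405 - 9*h (k(a, h) = 9*(5*9 - h) = 9*(45 - h) = 405 - 9*h)
k(1672, 388) - (-355823 - (265735 - 754708)/(-586979 - 772907)) = (405 - 9*388) - (-355823 - (265735 - 754708)/(-586979 - 772907)) = (405 - 3492) - (-355823 - (-488973)/(-1359886)) = -3087 - (-355823 - (-488973)*(-1)/1359886) = -3087 - (-355823 - 1*488973/1359886) = -3087 - (-355823 - 488973/1359886) = -3087 - 1*(-483879205151/1359886) = -3087 + 483879205151/1359886 = 479681237069/1359886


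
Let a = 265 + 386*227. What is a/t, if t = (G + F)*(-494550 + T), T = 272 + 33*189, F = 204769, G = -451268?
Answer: 87887/120301618459 ≈ 7.3056e-7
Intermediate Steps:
a = 87887 (a = 265 + 87622 = 87887)
T = 6509 (T = 272 + 6237 = 6509)
t = 120301618459 (t = (-451268 + 204769)*(-494550 + 6509) = -246499*(-488041) = 120301618459)
a/t = 87887/120301618459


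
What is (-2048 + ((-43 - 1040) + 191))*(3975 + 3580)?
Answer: -22211700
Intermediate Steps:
(-2048 + ((-43 - 1040) + 191))*(3975 + 3580) = (-2048 + (-1083 + 191))*7555 = (-2048 - 892)*7555 = -2940*7555 = -22211700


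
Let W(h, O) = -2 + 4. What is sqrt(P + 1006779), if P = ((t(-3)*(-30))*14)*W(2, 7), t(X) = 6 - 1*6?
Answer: sqrt(1006779) ≈ 1003.4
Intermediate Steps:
W(h, O) = 2
t(X) = 0 (t(X) = 6 - 6 = 0)
P = 0 (P = ((0*(-30))*14)*2 = (0*14)*2 = 0*2 = 0)
sqrt(P + 1006779) = sqrt(0 + 1006779) = sqrt(1006779)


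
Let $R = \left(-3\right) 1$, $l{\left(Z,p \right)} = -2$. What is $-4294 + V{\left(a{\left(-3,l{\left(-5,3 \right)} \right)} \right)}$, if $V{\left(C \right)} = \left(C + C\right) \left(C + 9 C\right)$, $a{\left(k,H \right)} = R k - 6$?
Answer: $-4114$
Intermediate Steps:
$R = -3$
$a{\left(k,H \right)} = -6 - 3 k$ ($a{\left(k,H \right)} = - 3 k - 6 = -6 - 3 k$)
$V{\left(C \right)} = 20 C^{2}$ ($V{\left(C \right)} = 2 C 10 C = 20 C^{2}$)
$-4294 + V{\left(a{\left(-3,l{\left(-5,3 \right)} \right)} \right)} = -4294 + 20 \left(-6 - -9\right)^{2} = -4294 + 20 \left(-6 + 9\right)^{2} = -4294 + 20 \cdot 3^{2} = -4294 + 20 \cdot 9 = -4294 + 180 = -4114$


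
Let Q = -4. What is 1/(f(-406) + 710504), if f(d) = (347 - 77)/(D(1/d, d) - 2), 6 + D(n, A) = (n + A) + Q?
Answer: 169709/120578813716 ≈ 1.4075e-6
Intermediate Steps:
D(n, A) = -10 + A + n (D(n, A) = -6 + ((n + A) - 4) = -6 + ((A + n) - 4) = -6 + (-4 + A + n) = -10 + A + n)
f(d) = 270/(-12 + d + 1/d) (f(d) = (347 - 77)/((-10 + d + 1/d) - 2) = 270/(-12 + d + 1/d))
1/(f(-406) + 710504) = 1/(270*(-406)/(1 - 406*(-12 - 406)) + 710504) = 1/(270*(-406)/(1 - 406*(-418)) + 710504) = 1/(270*(-406)/(1 + 169708) + 710504) = 1/(270*(-406)/169709 + 710504) = 1/(270*(-406)*(1/169709) + 710504) = 1/(-109620/169709 + 710504) = 1/(120578813716/169709) = 169709/120578813716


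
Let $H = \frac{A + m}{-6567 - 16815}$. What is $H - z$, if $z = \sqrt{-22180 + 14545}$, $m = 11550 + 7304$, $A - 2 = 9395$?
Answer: $- \frac{3139}{2598} - i \sqrt{7635} \approx -1.2082 - 87.379 i$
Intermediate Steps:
$A = 9397$ ($A = 2 + 9395 = 9397$)
$m = 18854$
$z = i \sqrt{7635}$ ($z = \sqrt{-7635} = i \sqrt{7635} \approx 87.379 i$)
$H = - \frac{3139}{2598}$ ($H = \frac{9397 + 18854}{-6567 - 16815} = \frac{28251}{-23382} = 28251 \left(- \frac{1}{23382}\right) = - \frac{3139}{2598} \approx -1.2082$)
$H - z = - \frac{3139}{2598} - i \sqrt{7635}$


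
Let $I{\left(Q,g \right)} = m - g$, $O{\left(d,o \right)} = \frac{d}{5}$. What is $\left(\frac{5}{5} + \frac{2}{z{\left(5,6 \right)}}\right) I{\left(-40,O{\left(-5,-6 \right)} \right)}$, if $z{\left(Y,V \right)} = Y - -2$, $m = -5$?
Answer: $- \frac{36}{7} \approx -5.1429$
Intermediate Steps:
$z{\left(Y,V \right)} = 2 + Y$ ($z{\left(Y,V \right)} = Y + 2 = 2 + Y$)
$O{\left(d,o \right)} = \frac{d}{5}$ ($O{\left(d,o \right)} = d \frac{1}{5} = \frac{d}{5}$)
$I{\left(Q,g \right)} = -5 - g$
$\left(\frac{5}{5} + \frac{2}{z{\left(5,6 \right)}}\right) I{\left(-40,O{\left(-5,-6 \right)} \right)} = \left(\frac{5}{5} + \frac{2}{2 + 5}\right) \left(-5 - \frac{1}{5} \left(-5\right)\right) = \left(5 \cdot \frac{1}{5} + \frac{2}{7}\right) \left(-5 - -1\right) = \left(1 + 2 \cdot \frac{1}{7}\right) \left(-5 + 1\right) = \left(1 + \frac{2}{7}\right) \left(-4\right) = \frac{9}{7} \left(-4\right) = - \frac{36}{7}$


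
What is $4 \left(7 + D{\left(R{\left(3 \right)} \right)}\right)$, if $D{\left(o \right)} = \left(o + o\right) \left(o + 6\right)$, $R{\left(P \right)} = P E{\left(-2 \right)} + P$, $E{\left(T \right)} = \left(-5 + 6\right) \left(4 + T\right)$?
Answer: $1108$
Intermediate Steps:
$E{\left(T \right)} = 4 + T$ ($E{\left(T \right)} = 1 \left(4 + T\right) = 4 + T$)
$R{\left(P \right)} = 3 P$ ($R{\left(P \right)} = P \left(4 - 2\right) + P = P 2 + P = 2 P + P = 3 P$)
$D{\left(o \right)} = 2 o \left(6 + o\right)$
$4 \left(7 + D{\left(R{\left(3 \right)} \right)}\right) = 4 \left(7 + 2 \cdot 3 \cdot 3 \left(6 + 3 \cdot 3\right)\right) = 4 \left(7 + 2 \cdot 9 \left(6 + 9\right)\right) = 4 \left(7 + 2 \cdot 9 \cdot 15\right) = 4 \left(7 + 270\right) = 4 \cdot 277 = 1108$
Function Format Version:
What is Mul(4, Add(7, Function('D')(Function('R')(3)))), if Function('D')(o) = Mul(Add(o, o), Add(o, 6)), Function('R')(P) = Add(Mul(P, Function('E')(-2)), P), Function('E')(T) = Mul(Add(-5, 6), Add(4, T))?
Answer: 1108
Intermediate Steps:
Function('E')(T) = Add(4, T) (Function('E')(T) = Mul(1, Add(4, T)) = Add(4, T))
Function('R')(P) = Mul(3, P) (Function('R')(P) = Add(Mul(P, Add(4, -2)), P) = Add(Mul(P, 2), P) = Add(Mul(2, P), P) = Mul(3, P))
Function('D')(o) = Mul(2, o, Add(6, o)) (Function('D')(o) = Mul(Mul(2, o), Add(6, o)) = Mul(2, o, Add(6, o)))
Mul(4, Add(7, Function('D')(Function('R')(3)))) = Mul(4, Add(7, Mul(2, Mul(3, 3), Add(6, Mul(3, 3))))) = Mul(4, Add(7, Mul(2, 9, Add(6, 9)))) = Mul(4, Add(7, Mul(2, 9, 15))) = Mul(4, Add(7, 270)) = Mul(4, 277) = 1108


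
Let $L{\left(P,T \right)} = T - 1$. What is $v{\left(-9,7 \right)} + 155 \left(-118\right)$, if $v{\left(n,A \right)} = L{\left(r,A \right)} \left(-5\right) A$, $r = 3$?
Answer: $-18500$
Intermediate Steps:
$L{\left(P,T \right)} = -1 + T$ ($L{\left(P,T \right)} = T - 1 = -1 + T$)
$v{\left(n,A \right)} = A \left(5 - 5 A\right)$ ($v{\left(n,A \right)} = \left(-1 + A\right) \left(-5\right) A = \left(5 - 5 A\right) A = A \left(5 - 5 A\right)$)
$v{\left(-9,7 \right)} + 155 \left(-118\right) = 5 \cdot 7 \left(1 - 7\right) + 155 \left(-118\right) = 5 \cdot 7 \left(1 - 7\right) - 18290 = 5 \cdot 7 \left(-6\right) - 18290 = -210 - 18290 = -18500$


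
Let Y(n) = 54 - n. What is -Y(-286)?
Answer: -340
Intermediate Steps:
-Y(-286) = -(54 - 1*(-286)) = -(54 + 286) = -1*340 = -340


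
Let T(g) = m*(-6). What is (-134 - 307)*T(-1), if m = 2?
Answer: 5292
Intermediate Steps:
T(g) = -12 (T(g) = 2*(-6) = -12)
(-134 - 307)*T(-1) = (-134 - 307)*(-12) = -441*(-12) = 5292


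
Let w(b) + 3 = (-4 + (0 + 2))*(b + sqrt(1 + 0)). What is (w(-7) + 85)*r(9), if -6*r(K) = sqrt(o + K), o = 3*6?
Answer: -47*sqrt(3) ≈ -81.406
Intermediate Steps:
o = 18
r(K) = -sqrt(18 + K)/6
w(b) = -5 - 2*b (w(b) = -3 + (-4 + (0 + 2))*(b + sqrt(1 + 0)) = -3 + (-4 + 2)*(b + sqrt(1)) = -3 - 2*(b + 1) = -3 - 2*(1 + b) = -3 + (-2 - 2*b) = -5 - 2*b)
(w(-7) + 85)*r(9) = ((-5 - 2*(-7)) + 85)*(-sqrt(18 + 9)/6) = ((-5 + 14) + 85)*(-sqrt(3)/2) = (9 + 85)*(-sqrt(3)/2) = 94*(-sqrt(3)/2) = -47*sqrt(3)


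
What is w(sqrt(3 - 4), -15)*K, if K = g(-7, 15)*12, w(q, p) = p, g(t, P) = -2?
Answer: 360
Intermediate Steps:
K = -24 (K = -2*12 = -24)
w(sqrt(3 - 4), -15)*K = -15*(-24) = 360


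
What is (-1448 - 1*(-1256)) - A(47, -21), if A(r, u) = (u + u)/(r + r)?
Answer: -9003/47 ≈ -191.55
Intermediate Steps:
A(r, u) = u/r (A(r, u) = (2*u)/((2*r)) = (2*u)*(1/(2*r)) = u/r)
(-1448 - 1*(-1256)) - A(47, -21) = (-1448 - 1*(-1256)) - (-21)/47 = (-1448 + 1256) - (-21)/47 = -192 - 1*(-21/47) = -192 + 21/47 = -9003/47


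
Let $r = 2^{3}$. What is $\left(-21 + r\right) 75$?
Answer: $-975$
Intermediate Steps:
$r = 8$
$\left(-21 + r\right) 75 = \left(-21 + 8\right) 75 = \left(-13\right) 75 = -975$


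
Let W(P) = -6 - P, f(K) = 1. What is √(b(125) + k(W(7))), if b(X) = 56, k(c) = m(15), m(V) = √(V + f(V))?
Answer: 2*√15 ≈ 7.7460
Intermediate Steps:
m(V) = √(1 + V) (m(V) = √(V + 1) = √(1 + V))
k(c) = 4 (k(c) = √(1 + 15) = √16 = 4)
√(b(125) + k(W(7))) = √(56 + 4) = √60 = 2*√15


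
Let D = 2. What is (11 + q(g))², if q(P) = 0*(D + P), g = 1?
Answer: 121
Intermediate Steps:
q(P) = 0 (q(P) = 0*(2 + P) = 0)
(11 + q(g))² = (11 + 0)² = 11² = 121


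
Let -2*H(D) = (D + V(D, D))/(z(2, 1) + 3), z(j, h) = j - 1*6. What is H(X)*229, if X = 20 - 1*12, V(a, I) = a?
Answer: 1832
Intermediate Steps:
z(j, h) = -6 + j (z(j, h) = j - 6 = -6 + j)
X = 8 (X = 20 - 12 = 8)
H(D) = D (H(D) = -(D + D)/(2*((-6 + 2) + 3)) = -2*D/(2*(-4 + 3)) = -2*D/(2*(-1)) = -2*D*(-1)/2 = -(-1)*D = D)
H(X)*229 = 8*229 = 1832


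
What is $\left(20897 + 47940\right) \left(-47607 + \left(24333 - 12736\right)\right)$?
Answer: $-2478820370$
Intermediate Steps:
$\left(20897 + 47940\right) \left(-47607 + \left(24333 - 12736\right)\right) = 68837 \left(-47607 + \left(24333 - 12736\right)\right) = 68837 \left(-47607 + 11597\right) = 68837 \left(-36010\right) = -2478820370$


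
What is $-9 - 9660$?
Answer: $-9669$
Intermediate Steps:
$-9 - 9660 = -9669$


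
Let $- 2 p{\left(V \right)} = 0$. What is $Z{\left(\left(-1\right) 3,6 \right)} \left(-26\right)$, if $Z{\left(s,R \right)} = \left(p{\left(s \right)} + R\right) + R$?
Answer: $-312$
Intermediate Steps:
$p{\left(V \right)} = 0$ ($p{\left(V \right)} = \left(- \frac{1}{2}\right) 0 = 0$)
$Z{\left(s,R \right)} = 2 R$ ($Z{\left(s,R \right)} = \left(0 + R\right) + R = R + R = 2 R$)
$Z{\left(\left(-1\right) 3,6 \right)} \left(-26\right) = 2 \cdot 6 \left(-26\right) = 12 \left(-26\right) = -312$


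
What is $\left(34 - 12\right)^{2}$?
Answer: $484$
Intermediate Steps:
$\left(34 - 12\right)^{2} = 22^{2} = 484$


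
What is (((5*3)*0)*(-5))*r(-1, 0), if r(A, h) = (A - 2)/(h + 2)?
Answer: 0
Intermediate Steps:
r(A, h) = (-2 + A)/(2 + h)
(((5*3)*0)*(-5))*r(-1, 0) = (((5*3)*0)*(-5))*((-2 - 1)/(2 + 0)) = ((15*0)*(-5))*(-3/2) = (0*(-5))*((½)*(-3)) = 0*(-3/2) = 0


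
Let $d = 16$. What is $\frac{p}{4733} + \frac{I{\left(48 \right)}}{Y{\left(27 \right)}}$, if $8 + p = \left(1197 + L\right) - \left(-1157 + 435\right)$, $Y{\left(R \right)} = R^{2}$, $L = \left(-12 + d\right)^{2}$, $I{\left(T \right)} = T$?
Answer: $\frac{543989}{1150119} \approx 0.47298$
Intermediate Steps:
$L = 16$ ($L = \left(-12 + 16\right)^{2} = 4^{2} = 16$)
$p = 1927$ ($p = -8 + \left(\left(1197 + 16\right) - \left(-1157 + 435\right)\right) = -8 + \left(1213 - -722\right) = -8 + \left(1213 + 722\right) = -8 + 1935 = 1927$)
$\frac{p}{4733} + \frac{I{\left(48 \right)}}{Y{\left(27 \right)}} = \frac{1927}{4733} + \frac{48}{27^{2}} = 1927 \cdot \frac{1}{4733} + \frac{48}{729} = \frac{1927}{4733} + 48 \cdot \frac{1}{729} = \frac{1927}{4733} + \frac{16}{243} = \frac{543989}{1150119}$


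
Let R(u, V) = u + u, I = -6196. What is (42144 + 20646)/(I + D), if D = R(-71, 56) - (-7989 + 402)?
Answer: 62790/1249 ≈ 50.272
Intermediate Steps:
R(u, V) = 2*u
D = 7445 (D = 2*(-71) - (-7989 + 402) = -142 - 1*(-7587) = -142 + 7587 = 7445)
(42144 + 20646)/(I + D) = (42144 + 20646)/(-6196 + 7445) = 62790/1249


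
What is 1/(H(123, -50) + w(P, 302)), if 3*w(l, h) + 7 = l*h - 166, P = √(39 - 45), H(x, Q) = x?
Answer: 147/146410 - 453*I*√6/292820 ≈ 0.001004 - 0.0037894*I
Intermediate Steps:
P = I*√6 (P = √(-6) = I*√6 ≈ 2.4495*I)
w(l, h) = -173/3 + h*l/3 (w(l, h) = -7/3 + (l*h - 166)/3 = -7/3 + (h*l - 166)/3 = -7/3 + (-166 + h*l)/3 = -7/3 + (-166/3 + h*l/3) = -173/3 + h*l/3)
1/(H(123, -50) + w(P, 302)) = 1/(123 + (-173/3 + (⅓)*302*(I*√6))) = 1/(123 + (-173/3 + 302*I*√6/3)) = 1/(196/3 + 302*I*√6/3)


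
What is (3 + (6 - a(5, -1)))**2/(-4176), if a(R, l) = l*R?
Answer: -49/1044 ≈ -0.046935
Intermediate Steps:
a(R, l) = R*l
(3 + (6 - a(5, -1)))**2/(-4176) = (3 + (6 - 5*(-1)))**2/(-4176) = (3 + (6 - 1*(-5)))**2*(-1/4176) = (3 + (6 + 5))**2*(-1/4176) = (3 + 11)**2*(-1/4176) = 14**2*(-1/4176) = 196*(-1/4176) = -49/1044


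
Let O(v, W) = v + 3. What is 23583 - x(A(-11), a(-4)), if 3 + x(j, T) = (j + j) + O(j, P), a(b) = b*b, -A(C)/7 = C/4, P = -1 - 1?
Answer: 94101/4 ≈ 23525.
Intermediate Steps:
P = -2
A(C) = -7*C/4
a(b) = b**2
O(v, W) = 3 + v
x(j, T) = 3*j (x(j, T) = -3 + ((j + j) + (3 + j)) = -3 + (2*j + (3 + j)) = -3 + (3 + 3*j) = 3*j)
23583 - x(A(-11), a(-4)) = 23583 - 3*(-7/4*(-11)) = 23583 - 3*77/4 = 23583 - 1*231/4 = 23583 - 231/4 = 94101/4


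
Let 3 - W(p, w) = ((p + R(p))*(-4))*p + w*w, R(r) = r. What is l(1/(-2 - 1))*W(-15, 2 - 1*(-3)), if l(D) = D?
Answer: -1778/3 ≈ -592.67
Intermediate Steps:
W(p, w) = 3 - w² + 8*p² (W(p, w) = 3 - (((p + p)*(-4))*p + w*w) = 3 - (((2*p)*(-4))*p + w²) = 3 - ((-8*p)*p + w²) = 3 - (-8*p² + w²) = 3 - (w² - 8*p²) = 3 + (-w² + 8*p²) = 3 - w² + 8*p²)
l(1/(-2 - 1))*W(-15, 2 - 1*(-3)) = (3 - (2 - 1*(-3))² + 8*(-15)²)/(-2 - 1) = (3 - (2 + 3)² + 8*225)/(-3) = -(3 - 1*5² + 1800)/3 = -(3 - 1*25 + 1800)/3 = -(3 - 25 + 1800)/3 = -⅓*1778 = -1778/3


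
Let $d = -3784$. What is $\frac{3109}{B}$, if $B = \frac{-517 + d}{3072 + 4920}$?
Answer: $- \frac{24847128}{4301} \approx -5777.1$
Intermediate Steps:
$B = - \frac{4301}{7992}$ ($B = \frac{-517 - 3784}{3072 + 4920} = - \frac{4301}{7992} \approx -0.53816$)
$\frac{3109}{B} = \frac{3109}{- \frac{4301}{7992}} = 3109 \left(- \frac{7992}{4301}\right) = - \frac{24847128}{4301}$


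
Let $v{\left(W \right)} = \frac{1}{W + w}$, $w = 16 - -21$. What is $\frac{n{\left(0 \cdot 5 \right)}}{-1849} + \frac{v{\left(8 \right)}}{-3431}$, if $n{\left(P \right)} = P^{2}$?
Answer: $- \frac{1}{154395} \approx -6.4769 \cdot 10^{-6}$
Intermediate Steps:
$w = 37$ ($w = 16 + 21 = 37$)
$v{\left(W \right)} = \frac{1}{37 + W}$ ($v{\left(W \right)} = \frac{1}{W + 37} = \frac{1}{37 + W}$)
$\frac{n{\left(0 \cdot 5 \right)}}{-1849} + \frac{v{\left(8 \right)}}{-3431} = \frac{\left(0 \cdot 5\right)^{2}}{-1849} + \frac{1}{\left(37 + 8\right) \left(-3431\right)} = 0^{2} \left(- \frac{1}{1849}\right) + \frac{1}{45} \left(- \frac{1}{3431}\right) = 0 \left(- \frac{1}{1849}\right) + \frac{1}{45} \left(- \frac{1}{3431}\right) = 0 - \frac{1}{154395} = - \frac{1}{154395}$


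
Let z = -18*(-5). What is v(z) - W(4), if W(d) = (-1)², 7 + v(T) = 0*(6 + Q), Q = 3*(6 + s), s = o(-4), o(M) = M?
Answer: -8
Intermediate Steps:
s = -4
z = 90
Q = 6 (Q = 3*(6 - 4) = 3*2 = 6)
v(T) = -7 (v(T) = -7 + 0*(6 + 6) = -7 + 0*12 = -7 + 0 = -7)
W(d) = 1
v(z) - W(4) = -7 - 1*1 = -7 - 1 = -8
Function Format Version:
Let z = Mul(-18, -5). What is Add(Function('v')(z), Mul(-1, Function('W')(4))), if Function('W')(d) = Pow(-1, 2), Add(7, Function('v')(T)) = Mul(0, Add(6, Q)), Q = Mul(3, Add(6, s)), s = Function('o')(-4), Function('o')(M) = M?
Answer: -8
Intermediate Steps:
s = -4
z = 90
Q = 6 (Q = Mul(3, Add(6, -4)) = Mul(3, 2) = 6)
Function('v')(T) = -7 (Function('v')(T) = Add(-7, Mul(0, Add(6, 6))) = Add(-7, Mul(0, 12)) = Add(-7, 0) = -7)
Function('W')(d) = 1
Add(Function('v')(z), Mul(-1, Function('W')(4))) = Add(-7, Mul(-1, 1)) = Add(-7, -1) = -8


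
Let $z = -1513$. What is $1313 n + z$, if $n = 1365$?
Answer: $1790732$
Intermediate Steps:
$1313 n + z = 1313 \cdot 1365 - 1513 = 1792245 - 1513 = 1790732$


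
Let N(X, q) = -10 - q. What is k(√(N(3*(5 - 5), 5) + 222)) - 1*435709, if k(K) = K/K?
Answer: -435708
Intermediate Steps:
k(K) = 1
k(√(N(3*(5 - 5), 5) + 222)) - 1*435709 = 1 - 1*435709 = 1 - 435709 = -435708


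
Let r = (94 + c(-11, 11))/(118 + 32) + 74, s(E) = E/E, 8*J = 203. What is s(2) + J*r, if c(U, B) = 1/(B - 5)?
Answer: 2728339/1440 ≈ 1894.7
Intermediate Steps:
J = 203/8 (J = (⅛)*203 = 203/8 ≈ 25.375)
s(E) = 1
c(U, B) = 1/(-5 + B)
r = 13433/180 (r = (94 + 1/(-5 + 11))/(118 + 32) + 74 = (94 + 1/6)/150 + 74 = (94 + ⅙)*(1/150) + 74 = (565/6)*(1/150) + 74 = 113/180 + 74 = 13433/180 ≈ 74.628)
s(2) + J*r = 1 + (203/8)*(13433/180) = 1 + 2726899/1440 = 2728339/1440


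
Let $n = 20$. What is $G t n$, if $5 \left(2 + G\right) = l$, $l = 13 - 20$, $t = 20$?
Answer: $-1360$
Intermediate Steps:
$l = -7$ ($l = 13 - 20 = -7$)
$G = - \frac{17}{5}$ ($G = -2 + \frac{1}{5} \left(-7\right) = -2 - \frac{7}{5} = - \frac{17}{5} \approx -3.4$)
$G t n = \left(- \frac{17}{5}\right) 20 \cdot 20 = \left(-68\right) 20 = -1360$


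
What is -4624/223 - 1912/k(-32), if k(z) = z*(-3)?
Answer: -108785/2676 ≈ -40.652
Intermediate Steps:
k(z) = -3*z
-4624/223 - 1912/k(-32) = -4624/223 - 1912/((-3*(-32))) = -4624*1/223 - 1912/96 = -4624/223 - 1912*1/96 = -4624/223 - 239/12 = -108785/2676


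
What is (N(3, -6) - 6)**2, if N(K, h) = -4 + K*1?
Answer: 49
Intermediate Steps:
N(K, h) = -4 + K
(N(3, -6) - 6)**2 = ((-4 + 3) - 6)**2 = (-1 - 6)**2 = (-7)**2 = 49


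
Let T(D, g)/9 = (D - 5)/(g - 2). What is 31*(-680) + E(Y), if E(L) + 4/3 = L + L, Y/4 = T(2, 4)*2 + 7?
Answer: -63724/3 ≈ -21241.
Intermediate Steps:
T(D, g) = 9*(-5 + D)/(-2 + g) (T(D, g) = 9*((D - 5)/(g - 2)) = 9*((-5 + D)/(-2 + g)) = 9*(-5 + D)/(-2 + g))
Y = -80 (Y = 4*((9*(-5 + 2)/(-2 + 4))*2 + 7) = 4*((9*(-3)/2)*2 + 7) = 4*((9*(½)*(-3))*2 + 7) = 4*(-27/2*2 + 7) = 4*(-27 + 7) = 4*(-20) = -80)
E(L) = -4/3 + 2*L (E(L) = -4/3 + (L + L) = -4/3 + 2*L)
31*(-680) + E(Y) = 31*(-680) + (-4/3 + 2*(-80)) = -21080 + (-4/3 - 160) = -21080 - 484/3 = -63724/3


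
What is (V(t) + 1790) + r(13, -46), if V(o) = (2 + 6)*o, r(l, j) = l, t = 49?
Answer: 2195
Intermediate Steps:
V(o) = 8*o
(V(t) + 1790) + r(13, -46) = (8*49 + 1790) + 13 = (392 + 1790) + 13 = 2182 + 13 = 2195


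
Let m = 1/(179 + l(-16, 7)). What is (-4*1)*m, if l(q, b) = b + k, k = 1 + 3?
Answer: -2/95 ≈ -0.021053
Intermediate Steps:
k = 4
l(q, b) = 4 + b (l(q, b) = b + 4 = 4 + b)
m = 1/190 (m = 1/(179 + (4 + 7)) = 1/(179 + 11) = 1/190 ≈ 0.0052632)
(-4*1)*m = -4*1*(1/190) = -4*1/190 = -2/95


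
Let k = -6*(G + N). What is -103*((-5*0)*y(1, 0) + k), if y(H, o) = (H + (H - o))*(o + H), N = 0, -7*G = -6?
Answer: 3708/7 ≈ 529.71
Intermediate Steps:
G = 6/7 (G = -⅐*(-6) = 6/7 ≈ 0.85714)
y(H, o) = (H + o)*(-o + 2*H) (y(H, o) = (-o + 2*H)*(H + o) = (H + o)*(-o + 2*H))
k = -36/7 (k = -6*(6/7 + 0) = -6*6/7 = -36/7 ≈ -5.1429)
-103*((-5*0)*y(1, 0) + k) = -103*((-5*0)*(-1*0² + 2*1² + 1*0) - 36/7) = -103*(0*(-1*0 + 2*1 + 0) - 36/7) = -103*(0*(0 + 2 + 0) - 36/7) = -103*(0*2 - 36/7) = -103*(0 - 36/7) = -103*(-36/7) = 3708/7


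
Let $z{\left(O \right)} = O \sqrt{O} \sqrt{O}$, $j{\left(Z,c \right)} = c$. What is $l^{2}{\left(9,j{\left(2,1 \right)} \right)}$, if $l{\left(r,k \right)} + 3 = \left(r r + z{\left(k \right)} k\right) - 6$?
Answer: $5329$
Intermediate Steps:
$z{\left(O \right)} = O^{2}$ ($z{\left(O \right)} = O^{\frac{3}{2}} \sqrt{O} = O^{2}$)
$l{\left(r,k \right)} = -9 + k^{3} + r^{2}$ ($l{\left(r,k \right)} = -3 - \left(6 - r r - k^{2} k\right) = -3 - \left(6 - k^{3} - r^{2}\right) = -3 + \left(-6 + k^{3} + r^{2}\right) = -9 + k^{3} + r^{2}$)
$l^{2}{\left(9,j{\left(2,1 \right)} \right)} = \left(-9 + 1^{3} + 9^{2}\right)^{2} = \left(-9 + 1 + 81\right)^{2} = 73^{2} = 5329$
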